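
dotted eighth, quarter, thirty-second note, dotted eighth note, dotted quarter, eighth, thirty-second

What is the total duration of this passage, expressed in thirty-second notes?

Working in thirty-second notes: dotted eighth = 6; quarter = 8; thirty-second note = 1; dotted eighth note = 6; dotted quarter = 12; eighth = 4; thirty-second = 1.
Sum: 6 + 8 + 1 + 6 + 12 + 4 + 1 = 38 thirty-second notes.

38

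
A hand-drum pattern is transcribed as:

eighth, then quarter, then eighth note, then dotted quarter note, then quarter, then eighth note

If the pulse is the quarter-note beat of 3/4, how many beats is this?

One quarter-note beat = 2 eighth notes.
Express everything in eighth notes: eighth = 1; quarter = 2; eighth note = 1; dotted quarter note = 3; quarter = 2; eighth note = 1.
Sum: 1 + 2 + 1 + 3 + 2 + 1 = 10.
10 ÷ 2 = 5 beats.

5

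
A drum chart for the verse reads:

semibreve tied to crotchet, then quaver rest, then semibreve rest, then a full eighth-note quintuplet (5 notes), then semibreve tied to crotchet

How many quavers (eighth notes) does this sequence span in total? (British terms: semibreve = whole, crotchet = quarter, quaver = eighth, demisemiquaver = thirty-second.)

33

Express everything in eighth notes: semibreve tied to crotchet (semibreve + crotchet) = 10; quaver rest = 1; semibreve rest = 8; a full eighth-note quintuplet (5 notes) (five quintuplet eighths span one half) = 4; semibreve tied to crotchet (semibreve + crotchet) = 10.
Adding: 10 + 1 + 8 + 4 + 10 = 33 eighth notes.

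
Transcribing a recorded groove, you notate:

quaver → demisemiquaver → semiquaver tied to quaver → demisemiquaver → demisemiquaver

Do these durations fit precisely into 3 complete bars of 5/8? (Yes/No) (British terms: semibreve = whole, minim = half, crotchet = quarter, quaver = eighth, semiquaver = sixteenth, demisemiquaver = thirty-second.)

One bar of 5/8 = 20 thirty-second notes, so 3 bars = 60.
Each duration in thirty-second notes: quaver = 4; demisemiquaver = 1; semiquaver tied to quaver (semiquaver + quaver) = 6; demisemiquaver = 1; demisemiquaver = 1.
Sum: 4 + 1 + 6 + 1 + 1 = 13.
13 falls short of 60, so the answer is No.

No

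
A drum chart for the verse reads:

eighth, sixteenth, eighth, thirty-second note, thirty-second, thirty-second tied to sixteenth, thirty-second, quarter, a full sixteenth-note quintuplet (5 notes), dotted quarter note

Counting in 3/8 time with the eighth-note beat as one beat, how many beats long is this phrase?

One eighth-note beat = 4 thirty-second notes.
Working in thirty-second notes: eighth = 4; sixteenth = 2; eighth = 4; thirty-second note = 1; thirty-second = 1; thirty-second tied to sixteenth (thirty-second + sixteenth) = 3; thirty-second = 1; quarter = 8; a full sixteenth-note quintuplet (5 notes) (five quintuplet sixteenths span one quarter) = 8; dotted quarter note = 12.
Adding: 4 + 2 + 4 + 1 + 1 + 3 + 1 + 8 + 8 + 12 = 44.
44 ÷ 4 = 11 beats.

11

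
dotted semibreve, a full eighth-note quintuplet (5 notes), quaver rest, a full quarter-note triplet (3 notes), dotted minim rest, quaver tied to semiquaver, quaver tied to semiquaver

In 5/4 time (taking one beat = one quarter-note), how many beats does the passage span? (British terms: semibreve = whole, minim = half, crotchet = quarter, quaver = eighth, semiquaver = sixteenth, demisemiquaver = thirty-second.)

One quarter-note beat = 4 sixteenth notes.
Express everything in sixteenth notes: dotted semibreve = 24; a full eighth-note quintuplet (5 notes) (five quintuplet eighths span one half) = 8; quaver rest = 2; a full quarter-note triplet (3 notes) (three triplet quarters span one half) = 8; dotted minim rest = 12; quaver tied to semiquaver (quaver + semiquaver) = 3; quaver tied to semiquaver (quaver + semiquaver) = 3.
Altogether 24 + 8 + 2 + 8 + 12 + 3 + 3 = 60.
60 ÷ 4 = 15 beats.

15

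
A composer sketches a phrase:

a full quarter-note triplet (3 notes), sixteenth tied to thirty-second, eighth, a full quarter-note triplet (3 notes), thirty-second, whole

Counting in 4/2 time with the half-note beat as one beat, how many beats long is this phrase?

4.5

One half-note beat = 16 thirty-second notes.
In thirty-second notes: a full quarter-note triplet (3 notes) (three triplet quarters span one half) = 16; sixteenth tied to thirty-second (sixteenth + thirty-second) = 3; eighth = 4; a full quarter-note triplet (3 notes) (three triplet quarters span one half) = 16; thirty-second = 1; whole = 32.
Adding: 16 + 3 + 4 + 16 + 1 + 32 = 72.
72 ÷ 16 = 4.5 beats.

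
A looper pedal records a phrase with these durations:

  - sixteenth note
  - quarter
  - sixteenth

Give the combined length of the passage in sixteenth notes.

In sixteenth notes: sixteenth note = 1; quarter = 4; sixteenth = 1.
Total: 1 + 4 + 1 = 6 sixteenth notes.

6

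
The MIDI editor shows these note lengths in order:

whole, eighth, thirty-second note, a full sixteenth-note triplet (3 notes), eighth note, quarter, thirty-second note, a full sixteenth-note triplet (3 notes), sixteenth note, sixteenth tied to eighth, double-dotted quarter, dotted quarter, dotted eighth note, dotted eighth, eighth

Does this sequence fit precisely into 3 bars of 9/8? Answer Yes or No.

One bar of 9/8 = 36 thirty-second notes, so 3 bars = 108.
Working in thirty-second notes: whole = 32; eighth = 4; thirty-second note = 1; a full sixteenth-note triplet (3 notes) (three triplet sixteenths span one eighth) = 4; eighth note = 4; quarter = 8; thirty-second note = 1; a full sixteenth-note triplet (3 notes) (three triplet sixteenths span one eighth) = 4; sixteenth note = 2; sixteenth tied to eighth (sixteenth + eighth) = 6; double-dotted quarter = 14; dotted quarter = 12; dotted eighth note = 6; dotted eighth = 6; eighth = 4.
Adding: 32 + 4 + 1 + 4 + 4 + 8 + 1 + 4 + 2 + 6 + 14 + 12 + 6 + 6 + 4 = 108.
108 equals 108, so the answer is Yes.

Yes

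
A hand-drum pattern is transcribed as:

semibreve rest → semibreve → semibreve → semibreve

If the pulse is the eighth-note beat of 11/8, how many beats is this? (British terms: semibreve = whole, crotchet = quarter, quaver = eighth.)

One eighth-note beat = 2 sixteenth notes.
Working in sixteenth notes: semibreve rest = 16; semibreve = 16; semibreve = 16; semibreve = 16.
Adding: 16 + 16 + 16 + 16 = 64.
64 ÷ 2 = 32 beats.

32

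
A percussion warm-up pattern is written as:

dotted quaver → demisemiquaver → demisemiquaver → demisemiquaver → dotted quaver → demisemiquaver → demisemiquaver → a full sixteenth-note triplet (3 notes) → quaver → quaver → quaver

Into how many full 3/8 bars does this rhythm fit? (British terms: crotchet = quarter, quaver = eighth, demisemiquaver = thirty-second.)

2

One bar of 3/8 = 12 thirty-second notes.
Each duration in thirty-second notes: dotted quaver = 6; demisemiquaver = 1; demisemiquaver = 1; demisemiquaver = 1; dotted quaver = 6; demisemiquaver = 1; demisemiquaver = 1; a full sixteenth-note triplet (3 notes) (three triplet sixteenths span one eighth) = 4; quaver = 4; quaver = 4; quaver = 4.
Adding: 6 + 1 + 1 + 1 + 6 + 1 + 1 + 4 + 4 + 4 + 4 = 33.
33 ÷ 12 = 2 complete bars with 9 left over.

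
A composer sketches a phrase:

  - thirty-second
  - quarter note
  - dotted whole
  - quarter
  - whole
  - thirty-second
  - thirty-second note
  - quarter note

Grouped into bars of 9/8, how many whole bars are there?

2

One bar of 9/8 = 36 thirty-second notes.
Convert each value to thirty-second notes: thirty-second = 1; quarter note = 8; dotted whole = 48; quarter = 8; whole = 32; thirty-second = 1; thirty-second note = 1; quarter note = 8.
Adding: 1 + 8 + 48 + 8 + 32 + 1 + 1 + 8 = 107.
107 ÷ 36 = 2 complete bars with 35 left over.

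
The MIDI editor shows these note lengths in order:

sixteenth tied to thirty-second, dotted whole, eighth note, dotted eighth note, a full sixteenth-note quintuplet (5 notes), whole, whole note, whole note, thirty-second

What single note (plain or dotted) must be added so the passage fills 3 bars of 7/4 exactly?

sixteenth note

3 bars of 7/4 = 168 thirty-second notes.
Convert each value to thirty-second notes: sixteenth tied to thirty-second (sixteenth + thirty-second) = 3; dotted whole = 48; eighth note = 4; dotted eighth note = 6; a full sixteenth-note quintuplet (5 notes) (five quintuplet sixteenths span one quarter) = 8; whole = 32; whole note = 32; whole note = 32; thirty-second = 1.
Sum: 3 + 48 + 4 + 6 + 8 + 32 + 32 + 32 + 1 = 166.
Remaining: 168 − 166 = 2 thirty-second notes, which is a sixteenth note.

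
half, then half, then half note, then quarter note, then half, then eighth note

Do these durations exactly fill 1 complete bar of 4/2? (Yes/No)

One bar of 4/2 = 16 eighth notes.
In eighth notes: half = 4; half = 4; half note = 4; quarter note = 2; half = 4; eighth note = 1.
Altogether 4 + 4 + 4 + 2 + 4 + 1 = 19.
19 exceeds 16, so the answer is No.

No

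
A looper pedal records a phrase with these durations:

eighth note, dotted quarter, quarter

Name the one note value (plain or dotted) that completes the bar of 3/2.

The bar of 3/2 = 12 eighth notes.
In eighth notes: eighth note = 1; dotted quarter = 3; quarter = 2.
Total: 1 + 3 + 2 = 6.
Remaining: 12 − 6 = 6 eighth notes, which is a dotted half note.

dotted half note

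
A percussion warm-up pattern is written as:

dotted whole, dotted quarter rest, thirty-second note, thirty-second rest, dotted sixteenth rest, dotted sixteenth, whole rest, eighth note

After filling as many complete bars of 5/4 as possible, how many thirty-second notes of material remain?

One bar of 5/4 = 40 thirty-second notes.
Express everything in thirty-second notes: dotted whole = 48; dotted quarter rest = 12; thirty-second note = 1; thirty-second rest = 1; dotted sixteenth rest = 3; dotted sixteenth = 3; whole rest = 32; eighth note = 4.
Sum: 48 + 12 + 1 + 1 + 3 + 3 + 32 + 4 = 104.
104 ÷ 40 = 2 complete bars with 24 thirty-second notes remaining.

24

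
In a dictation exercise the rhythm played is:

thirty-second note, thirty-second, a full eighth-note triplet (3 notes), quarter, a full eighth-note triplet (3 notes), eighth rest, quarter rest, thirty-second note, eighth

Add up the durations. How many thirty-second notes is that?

43

Express everything in thirty-second notes: thirty-second note = 1; thirty-second = 1; a full eighth-note triplet (3 notes) (three triplet eighths span one quarter) = 8; quarter = 8; a full eighth-note triplet (3 notes) (three triplet eighths span one quarter) = 8; eighth rest = 4; quarter rest = 8; thirty-second note = 1; eighth = 4.
Altogether 1 + 1 + 8 + 8 + 8 + 4 + 8 + 1 + 4 = 43 thirty-second notes.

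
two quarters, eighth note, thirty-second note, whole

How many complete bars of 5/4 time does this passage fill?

1

One bar of 5/4 = 40 thirty-second notes.
Convert each value to thirty-second notes: quarter = 8; quarter = 8; eighth note = 4; thirty-second note = 1; whole = 32.
Altogether 8 + 8 + 4 + 1 + 32 = 53.
53 ÷ 40 = 1 complete bar with 13 left over.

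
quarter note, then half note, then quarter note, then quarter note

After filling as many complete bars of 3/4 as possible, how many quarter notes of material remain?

One bar of 3/4 = 3 quarter notes.
In quarter notes: quarter note = 1; half note = 2; quarter note = 1; quarter note = 1.
Sum: 1 + 2 + 1 + 1 = 5.
5 ÷ 3 = 1 complete bar with 2 quarter notes remaining.

2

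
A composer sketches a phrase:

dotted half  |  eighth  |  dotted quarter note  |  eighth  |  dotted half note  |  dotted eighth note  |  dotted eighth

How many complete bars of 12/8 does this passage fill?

1

One bar of 12/8 = 24 sixteenth notes.
Convert each value to sixteenth notes: dotted half = 12; eighth = 2; dotted quarter note = 6; eighth = 2; dotted half note = 12; dotted eighth note = 3; dotted eighth = 3.
Sum: 12 + 2 + 6 + 2 + 12 + 3 + 3 = 40.
40 ÷ 24 = 1 complete bar with 16 left over.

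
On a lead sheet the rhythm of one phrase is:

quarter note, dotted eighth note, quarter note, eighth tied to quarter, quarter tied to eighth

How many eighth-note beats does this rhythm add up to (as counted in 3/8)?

11.5

One eighth-note beat = 2 sixteenth notes.
In sixteenth notes: quarter note = 4; dotted eighth note = 3; quarter note = 4; eighth tied to quarter (eighth + quarter) = 6; quarter tied to eighth (quarter + eighth) = 6.
Sum: 4 + 3 + 4 + 6 + 6 = 23.
23 ÷ 2 = 11.5 beats.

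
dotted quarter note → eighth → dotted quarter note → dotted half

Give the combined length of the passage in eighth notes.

13

Each duration in eighth notes: dotted quarter note = 3; eighth = 1; dotted quarter note = 3; dotted half = 6.
Total: 3 + 1 + 3 + 6 = 13 eighth notes.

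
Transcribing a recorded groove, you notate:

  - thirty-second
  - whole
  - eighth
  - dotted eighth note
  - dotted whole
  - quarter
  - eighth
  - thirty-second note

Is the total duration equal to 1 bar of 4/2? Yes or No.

One bar of 4/2 = 64 thirty-second notes.
Each duration in thirty-second notes: thirty-second = 1; whole = 32; eighth = 4; dotted eighth note = 6; dotted whole = 48; quarter = 8; eighth = 4; thirty-second note = 1.
Adding: 1 + 32 + 4 + 6 + 48 + 8 + 4 + 1 = 104.
104 exceeds 64, so the answer is No.

No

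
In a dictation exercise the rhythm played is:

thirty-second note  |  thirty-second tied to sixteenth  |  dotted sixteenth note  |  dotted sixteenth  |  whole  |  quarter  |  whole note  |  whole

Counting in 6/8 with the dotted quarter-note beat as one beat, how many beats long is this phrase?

One dotted quarter-note beat = 12 thirty-second notes.
Working in thirty-second notes: thirty-second note = 1; thirty-second tied to sixteenth (thirty-second + sixteenth) = 3; dotted sixteenth note = 3; dotted sixteenth = 3; whole = 32; quarter = 8; whole note = 32; whole = 32.
Total: 1 + 3 + 3 + 3 + 32 + 8 + 32 + 32 = 114.
114 ÷ 12 = 9.5 beats.

9.5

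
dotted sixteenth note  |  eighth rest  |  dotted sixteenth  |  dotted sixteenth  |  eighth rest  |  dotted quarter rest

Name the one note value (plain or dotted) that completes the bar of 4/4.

dotted sixteenth note

The bar of 4/4 = 32 thirty-second notes.
Each duration in thirty-second notes: dotted sixteenth note = 3; eighth rest = 4; dotted sixteenth = 3; dotted sixteenth = 3; eighth rest = 4; dotted quarter rest = 12.
Sum: 3 + 4 + 3 + 3 + 4 + 12 = 29.
Remaining: 32 − 29 = 3 thirty-second notes, which is a dotted sixteenth note.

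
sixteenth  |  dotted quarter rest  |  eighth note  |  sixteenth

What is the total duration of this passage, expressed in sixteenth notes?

Working in sixteenth notes: sixteenth = 1; dotted quarter rest = 6; eighth note = 2; sixteenth = 1.
Altogether 1 + 6 + 2 + 1 = 10 sixteenth notes.

10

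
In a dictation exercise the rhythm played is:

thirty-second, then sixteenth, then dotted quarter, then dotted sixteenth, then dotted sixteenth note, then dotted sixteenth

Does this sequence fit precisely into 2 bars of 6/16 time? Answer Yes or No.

One bar of 6/16 = 12 thirty-second notes, so 2 bars = 24.
Convert each value to thirty-second notes: thirty-second = 1; sixteenth = 2; dotted quarter = 12; dotted sixteenth = 3; dotted sixteenth note = 3; dotted sixteenth = 3.
Adding: 1 + 2 + 12 + 3 + 3 + 3 = 24.
24 equals 24, so the answer is Yes.

Yes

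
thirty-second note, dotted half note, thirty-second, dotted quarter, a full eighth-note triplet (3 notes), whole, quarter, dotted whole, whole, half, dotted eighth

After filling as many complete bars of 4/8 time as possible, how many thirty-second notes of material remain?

12

One bar of 4/8 = 16 thirty-second notes.
Each duration in thirty-second notes: thirty-second note = 1; dotted half note = 24; thirty-second = 1; dotted quarter = 12; a full eighth-note triplet (3 notes) (three triplet eighths span one quarter) = 8; whole = 32; quarter = 8; dotted whole = 48; whole = 32; half = 16; dotted eighth = 6.
Altogether 1 + 24 + 1 + 12 + 8 + 32 + 8 + 48 + 32 + 16 + 6 = 188.
188 ÷ 16 = 11 complete bars with 12 thirty-second notes remaining.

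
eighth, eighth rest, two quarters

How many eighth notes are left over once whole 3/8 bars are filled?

One bar of 3/8 = 3 eighth notes.
Each duration in eighth notes: eighth = 1; eighth rest = 1; quarter = 2; quarter = 2.
Total: 1 + 1 + 2 + 2 = 6.
6 ÷ 3 = 2 complete bars with 0 eighth notes remaining.

0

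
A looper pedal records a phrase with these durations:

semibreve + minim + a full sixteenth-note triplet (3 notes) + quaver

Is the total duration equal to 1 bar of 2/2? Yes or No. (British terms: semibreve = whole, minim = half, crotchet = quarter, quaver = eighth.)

One bar of 2/2 = 8 eighth notes.
Express everything in eighth notes: semibreve = 8; minim = 4; a full sixteenth-note triplet (3 notes) (three triplet sixteenths span one eighth) = 1; quaver = 1.
Altogether 8 + 4 + 1 + 1 = 14.
14 exceeds 8, so the answer is No.

No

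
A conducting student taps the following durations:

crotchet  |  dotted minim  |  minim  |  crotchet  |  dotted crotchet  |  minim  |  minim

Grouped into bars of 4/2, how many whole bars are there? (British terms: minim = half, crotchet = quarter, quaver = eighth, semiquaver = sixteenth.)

1

One bar of 4/2 = 16 eighth notes.
Express everything in eighth notes: crotchet = 2; dotted minim = 6; minim = 4; crotchet = 2; dotted crotchet = 3; minim = 4; minim = 4.
Adding: 2 + 6 + 4 + 2 + 3 + 4 + 4 = 25.
25 ÷ 16 = 1 complete bar with 9 left over.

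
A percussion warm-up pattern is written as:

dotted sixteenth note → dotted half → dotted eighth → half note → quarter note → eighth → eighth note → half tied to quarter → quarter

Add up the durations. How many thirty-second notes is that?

Convert each value to thirty-second notes: dotted sixteenth note = 3; dotted half = 24; dotted eighth = 6; half note = 16; quarter note = 8; eighth = 4; eighth note = 4; half tied to quarter (half + quarter) = 24; quarter = 8.
Sum: 3 + 24 + 6 + 16 + 8 + 4 + 4 + 24 + 8 = 97 thirty-second notes.

97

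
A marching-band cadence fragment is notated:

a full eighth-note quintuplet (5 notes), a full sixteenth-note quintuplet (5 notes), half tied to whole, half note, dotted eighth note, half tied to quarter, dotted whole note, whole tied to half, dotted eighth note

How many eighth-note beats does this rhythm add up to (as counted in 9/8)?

55

One eighth-note beat = 2 sixteenth notes.
Express everything in sixteenth notes: a full eighth-note quintuplet (5 notes) (five quintuplet eighths span one half) = 8; a full sixteenth-note quintuplet (5 notes) (five quintuplet sixteenths span one quarter) = 4; half tied to whole (half + whole) = 24; half note = 8; dotted eighth note = 3; half tied to quarter (half + quarter) = 12; dotted whole note = 24; whole tied to half (whole + half) = 24; dotted eighth note = 3.
Sum: 8 + 4 + 24 + 8 + 3 + 12 + 24 + 24 + 3 = 110.
110 ÷ 2 = 55 beats.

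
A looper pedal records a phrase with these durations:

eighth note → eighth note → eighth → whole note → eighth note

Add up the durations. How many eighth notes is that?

Working in eighth notes: eighth note = 1; eighth note = 1; eighth = 1; whole note = 8; eighth note = 1.
Total: 1 + 1 + 1 + 8 + 1 = 12 eighth notes.

12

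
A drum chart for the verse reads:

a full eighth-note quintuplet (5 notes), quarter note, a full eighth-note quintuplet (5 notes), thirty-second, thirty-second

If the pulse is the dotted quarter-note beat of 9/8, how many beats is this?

3.5

One dotted quarter-note beat = 12 thirty-second notes.
Express everything in thirty-second notes: a full eighth-note quintuplet (5 notes) (five quintuplet eighths span one half) = 16; quarter note = 8; a full eighth-note quintuplet (5 notes) (five quintuplet eighths span one half) = 16; thirty-second = 1; thirty-second = 1.
Adding: 16 + 8 + 16 + 1 + 1 = 42.
42 ÷ 12 = 3.5 beats.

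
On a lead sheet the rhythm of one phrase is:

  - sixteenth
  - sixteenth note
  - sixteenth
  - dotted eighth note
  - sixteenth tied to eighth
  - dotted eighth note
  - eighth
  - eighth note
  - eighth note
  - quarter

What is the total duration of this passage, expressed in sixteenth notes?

Convert each value to sixteenth notes: sixteenth = 1; sixteenth note = 1; sixteenth = 1; dotted eighth note = 3; sixteenth tied to eighth (sixteenth + eighth) = 3; dotted eighth note = 3; eighth = 2; eighth note = 2; eighth note = 2; quarter = 4.
Total: 1 + 1 + 1 + 3 + 3 + 3 + 2 + 2 + 2 + 4 = 22 sixteenth notes.

22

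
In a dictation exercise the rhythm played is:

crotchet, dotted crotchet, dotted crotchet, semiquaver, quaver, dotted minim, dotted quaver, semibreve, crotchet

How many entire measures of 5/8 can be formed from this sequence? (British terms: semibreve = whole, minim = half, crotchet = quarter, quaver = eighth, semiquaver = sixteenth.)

One bar of 5/8 = 10 sixteenth notes.
Working in sixteenth notes: crotchet = 4; dotted crotchet = 6; dotted crotchet = 6; semiquaver = 1; quaver = 2; dotted minim = 12; dotted quaver = 3; semibreve = 16; crotchet = 4.
Adding: 4 + 6 + 6 + 1 + 2 + 12 + 3 + 16 + 4 = 54.
54 ÷ 10 = 5 complete bars with 4 left over.

5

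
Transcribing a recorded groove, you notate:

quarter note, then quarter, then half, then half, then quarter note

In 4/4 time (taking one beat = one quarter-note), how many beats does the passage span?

7

One quarter-note beat = 2 eighth notes.
Each duration in eighth notes: quarter note = 2; quarter = 2; half = 4; half = 4; quarter note = 2.
Total: 2 + 2 + 4 + 4 + 2 = 14.
14 ÷ 2 = 7 beats.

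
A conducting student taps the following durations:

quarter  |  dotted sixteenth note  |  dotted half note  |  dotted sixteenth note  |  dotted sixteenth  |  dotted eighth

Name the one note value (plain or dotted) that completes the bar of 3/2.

The bar of 3/2 = 48 thirty-second notes.
In thirty-second notes: quarter = 8; dotted sixteenth note = 3; dotted half note = 24; dotted sixteenth note = 3; dotted sixteenth = 3; dotted eighth = 6.
Total: 8 + 3 + 24 + 3 + 3 + 6 = 47.
Remaining: 48 − 47 = 1 thirty-second note, which is a thirty-second note.

thirty-second note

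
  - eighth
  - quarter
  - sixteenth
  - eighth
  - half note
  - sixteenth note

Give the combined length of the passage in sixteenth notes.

In sixteenth notes: eighth = 2; quarter = 4; sixteenth = 1; eighth = 2; half note = 8; sixteenth note = 1.
Adding: 2 + 4 + 1 + 2 + 8 + 1 = 18 sixteenth notes.

18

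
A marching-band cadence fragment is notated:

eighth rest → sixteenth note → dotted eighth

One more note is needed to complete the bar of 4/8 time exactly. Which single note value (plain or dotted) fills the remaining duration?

The bar of 4/8 = 8 sixteenth notes.
Express everything in sixteenth notes: eighth rest = 2; sixteenth note = 1; dotted eighth = 3.
Altogether 2 + 1 + 3 = 6.
Remaining: 8 − 6 = 2 sixteenth notes, which is a eighth note.

eighth note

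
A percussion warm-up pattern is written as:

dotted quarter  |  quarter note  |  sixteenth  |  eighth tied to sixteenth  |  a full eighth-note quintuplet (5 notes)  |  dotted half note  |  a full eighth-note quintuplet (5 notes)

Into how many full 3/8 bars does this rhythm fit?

7

One bar of 3/8 = 6 sixteenth notes.
Express everything in sixteenth notes: dotted quarter = 6; quarter note = 4; sixteenth = 1; eighth tied to sixteenth (eighth + sixteenth) = 3; a full eighth-note quintuplet (5 notes) (five quintuplet eighths span one half) = 8; dotted half note = 12; a full eighth-note quintuplet (5 notes) (five quintuplet eighths span one half) = 8.
Total: 6 + 4 + 1 + 3 + 8 + 12 + 8 = 42.
42 ÷ 6 = 7 complete bars with 0 left over.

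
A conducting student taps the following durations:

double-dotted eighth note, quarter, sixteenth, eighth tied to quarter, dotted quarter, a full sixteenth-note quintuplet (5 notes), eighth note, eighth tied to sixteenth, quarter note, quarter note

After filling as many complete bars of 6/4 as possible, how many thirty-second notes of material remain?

27

One bar of 6/4 = 48 thirty-second notes.
In thirty-second notes: double-dotted eighth note = 7; quarter = 8; sixteenth = 2; eighth tied to quarter (eighth + quarter) = 12; dotted quarter = 12; a full sixteenth-note quintuplet (5 notes) (five quintuplet sixteenths span one quarter) = 8; eighth note = 4; eighth tied to sixteenth (eighth + sixteenth) = 6; quarter note = 8; quarter note = 8.
Altogether 7 + 8 + 2 + 12 + 12 + 8 + 4 + 6 + 8 + 8 = 75.
75 ÷ 48 = 1 complete bar with 27 thirty-second notes remaining.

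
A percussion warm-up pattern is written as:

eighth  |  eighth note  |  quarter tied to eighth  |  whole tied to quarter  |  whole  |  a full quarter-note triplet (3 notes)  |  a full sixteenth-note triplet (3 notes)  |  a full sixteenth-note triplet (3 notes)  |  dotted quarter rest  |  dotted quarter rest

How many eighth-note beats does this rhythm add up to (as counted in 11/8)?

One eighth-note beat = 2 sixteenth notes.
In sixteenth notes: eighth = 2; eighth note = 2; quarter tied to eighth (quarter + eighth) = 6; whole tied to quarter (whole + quarter) = 20; whole = 16; a full quarter-note triplet (3 notes) (three triplet quarters span one half) = 8; a full sixteenth-note triplet (3 notes) (three triplet sixteenths span one eighth) = 2; a full sixteenth-note triplet (3 notes) (three triplet sixteenths span one eighth) = 2; dotted quarter rest = 6; dotted quarter rest = 6.
Adding: 2 + 2 + 6 + 20 + 16 + 8 + 2 + 2 + 6 + 6 = 70.
70 ÷ 2 = 35 beats.

35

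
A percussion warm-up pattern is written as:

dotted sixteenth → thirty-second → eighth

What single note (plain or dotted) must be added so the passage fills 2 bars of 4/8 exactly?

2 bars of 4/8 = 32 thirty-second notes.
Working in thirty-second notes: dotted sixteenth = 3; thirty-second = 1; eighth = 4.
Sum: 3 + 1 + 4 = 8.
Remaining: 32 − 8 = 24 thirty-second notes, which is a dotted half note.

dotted half note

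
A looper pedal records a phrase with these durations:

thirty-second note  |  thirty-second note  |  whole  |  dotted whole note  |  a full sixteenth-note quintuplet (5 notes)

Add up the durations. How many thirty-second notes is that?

90

Each duration in thirty-second notes: thirty-second note = 1; thirty-second note = 1; whole = 32; dotted whole note = 48; a full sixteenth-note quintuplet (5 notes) (five quintuplet sixteenths span one quarter) = 8.
Total: 1 + 1 + 32 + 48 + 8 = 90 thirty-second notes.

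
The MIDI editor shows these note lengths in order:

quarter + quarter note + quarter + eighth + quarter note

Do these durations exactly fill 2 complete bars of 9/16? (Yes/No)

One bar of 9/16 = 9 sixteenth notes, so 2 bars = 18.
Express everything in sixteenth notes: quarter = 4; quarter note = 4; quarter = 4; eighth = 2; quarter note = 4.
Adding: 4 + 4 + 4 + 2 + 4 = 18.
18 equals 18, so the answer is Yes.

Yes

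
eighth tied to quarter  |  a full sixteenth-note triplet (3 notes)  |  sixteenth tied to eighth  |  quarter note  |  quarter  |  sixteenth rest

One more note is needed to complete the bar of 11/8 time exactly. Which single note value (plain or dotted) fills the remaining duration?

eighth note

The bar of 11/8 = 22 sixteenth notes.
Convert each value to sixteenth notes: eighth tied to quarter (eighth + quarter) = 6; a full sixteenth-note triplet (3 notes) (three triplet sixteenths span one eighth) = 2; sixteenth tied to eighth (sixteenth + eighth) = 3; quarter note = 4; quarter = 4; sixteenth rest = 1.
Sum: 6 + 2 + 3 + 4 + 4 + 1 = 20.
Remaining: 22 − 20 = 2 sixteenth notes, which is a eighth note.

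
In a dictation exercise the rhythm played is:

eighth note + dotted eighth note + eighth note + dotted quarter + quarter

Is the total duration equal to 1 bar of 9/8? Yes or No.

No

One bar of 9/8 = 18 sixteenth notes.
Express everything in sixteenth notes: eighth note = 2; dotted eighth note = 3; eighth note = 2; dotted quarter = 6; quarter = 4.
Altogether 2 + 3 + 2 + 6 + 4 = 17.
17 falls short of 18, so the answer is No.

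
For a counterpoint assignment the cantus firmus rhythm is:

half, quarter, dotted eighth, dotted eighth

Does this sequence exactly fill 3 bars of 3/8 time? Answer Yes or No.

Yes

One bar of 3/8 = 6 sixteenth notes, so 3 bars = 18.
Express everything in sixteenth notes: half = 8; quarter = 4; dotted eighth = 3; dotted eighth = 3.
Sum: 8 + 4 + 3 + 3 = 18.
18 equals 18, so the answer is Yes.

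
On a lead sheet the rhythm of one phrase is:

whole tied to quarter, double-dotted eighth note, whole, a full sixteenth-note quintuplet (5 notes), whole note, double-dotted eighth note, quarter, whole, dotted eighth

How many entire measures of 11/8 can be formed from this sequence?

3

One bar of 11/8 = 44 thirty-second notes.
Convert each value to thirty-second notes: whole tied to quarter (whole + quarter) = 40; double-dotted eighth note = 7; whole = 32; a full sixteenth-note quintuplet (5 notes) (five quintuplet sixteenths span one quarter) = 8; whole note = 32; double-dotted eighth note = 7; quarter = 8; whole = 32; dotted eighth = 6.
Total: 40 + 7 + 32 + 8 + 32 + 7 + 8 + 32 + 6 = 172.
172 ÷ 44 = 3 complete bars with 40 left over.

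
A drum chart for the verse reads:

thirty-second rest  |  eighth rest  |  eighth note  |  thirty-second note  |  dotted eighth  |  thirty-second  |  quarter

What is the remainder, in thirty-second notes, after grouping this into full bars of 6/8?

One bar of 6/8 = 24 thirty-second notes.
In thirty-second notes: thirty-second rest = 1; eighth rest = 4; eighth note = 4; thirty-second note = 1; dotted eighth = 6; thirty-second = 1; quarter = 8.
Sum: 1 + 4 + 4 + 1 + 6 + 1 + 8 = 25.
25 ÷ 24 = 1 complete bar with 1 thirty-second note remaining.

1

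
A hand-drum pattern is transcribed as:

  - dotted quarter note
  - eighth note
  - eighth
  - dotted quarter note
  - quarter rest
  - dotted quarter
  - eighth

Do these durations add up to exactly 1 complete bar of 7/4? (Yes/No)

Yes

One bar of 7/4 = 14 eighth notes.
Express everything in eighth notes: dotted quarter note = 3; eighth note = 1; eighth = 1; dotted quarter note = 3; quarter rest = 2; dotted quarter = 3; eighth = 1.
Sum: 3 + 1 + 1 + 3 + 2 + 3 + 1 = 14.
14 equals 14, so the answer is Yes.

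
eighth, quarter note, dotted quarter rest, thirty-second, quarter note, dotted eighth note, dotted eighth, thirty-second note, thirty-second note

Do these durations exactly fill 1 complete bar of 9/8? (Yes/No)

No

One bar of 9/8 = 36 thirty-second notes.
Each duration in thirty-second notes: eighth = 4; quarter note = 8; dotted quarter rest = 12; thirty-second = 1; quarter note = 8; dotted eighth note = 6; dotted eighth = 6; thirty-second note = 1; thirty-second note = 1.
Sum: 4 + 8 + 12 + 1 + 8 + 6 + 6 + 1 + 1 = 47.
47 exceeds 36, so the answer is No.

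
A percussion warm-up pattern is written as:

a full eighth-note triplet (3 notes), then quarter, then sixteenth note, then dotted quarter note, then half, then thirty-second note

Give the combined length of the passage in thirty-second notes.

47

In thirty-second notes: a full eighth-note triplet (3 notes) (three triplet eighths span one quarter) = 8; quarter = 8; sixteenth note = 2; dotted quarter note = 12; half = 16; thirty-second note = 1.
Sum: 8 + 8 + 2 + 12 + 16 + 1 = 47 thirty-second notes.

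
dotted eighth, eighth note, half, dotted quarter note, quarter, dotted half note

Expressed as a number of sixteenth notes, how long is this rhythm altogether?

Working in sixteenth notes: dotted eighth = 3; eighth note = 2; half = 8; dotted quarter note = 6; quarter = 4; dotted half note = 12.
Total: 3 + 2 + 8 + 6 + 4 + 12 = 35 sixteenth notes.

35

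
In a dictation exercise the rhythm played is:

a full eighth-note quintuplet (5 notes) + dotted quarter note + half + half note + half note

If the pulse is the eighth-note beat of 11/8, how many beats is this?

One eighth-note beat = 2 sixteenth notes.
Express everything in sixteenth notes: a full eighth-note quintuplet (5 notes) (five quintuplet eighths span one half) = 8; dotted quarter note = 6; half = 8; half note = 8; half note = 8.
Adding: 8 + 6 + 8 + 8 + 8 = 38.
38 ÷ 2 = 19 beats.

19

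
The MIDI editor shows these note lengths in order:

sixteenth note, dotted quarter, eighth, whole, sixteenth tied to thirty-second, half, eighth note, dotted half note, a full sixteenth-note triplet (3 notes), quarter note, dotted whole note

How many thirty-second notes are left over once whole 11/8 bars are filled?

One bar of 11/8 = 44 thirty-second notes.
In thirty-second notes: sixteenth note = 2; dotted quarter = 12; eighth = 4; whole = 32; sixteenth tied to thirty-second (sixteenth + thirty-second) = 3; half = 16; eighth note = 4; dotted half note = 24; a full sixteenth-note triplet (3 notes) (three triplet sixteenths span one eighth) = 4; quarter note = 8; dotted whole note = 48.
Sum: 2 + 12 + 4 + 32 + 3 + 16 + 4 + 24 + 4 + 8 + 48 = 157.
157 ÷ 44 = 3 complete bars with 25 thirty-second notes remaining.

25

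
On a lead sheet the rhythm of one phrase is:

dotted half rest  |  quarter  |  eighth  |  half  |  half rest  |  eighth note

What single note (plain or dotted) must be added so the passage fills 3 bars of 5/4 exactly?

3 bars of 5/4 = 30 eighth notes.
Convert each value to eighth notes: dotted half rest = 6; quarter = 2; eighth = 1; half = 4; half rest = 4; eighth note = 1.
Total: 6 + 2 + 1 + 4 + 4 + 1 = 18.
Remaining: 30 − 18 = 12 eighth notes, which is a dotted whole note.

dotted whole note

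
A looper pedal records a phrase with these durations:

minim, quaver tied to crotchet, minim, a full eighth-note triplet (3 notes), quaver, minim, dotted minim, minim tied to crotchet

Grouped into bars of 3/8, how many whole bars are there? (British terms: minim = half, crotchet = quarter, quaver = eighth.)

10

One bar of 3/8 = 3 eighth notes.
Each duration in eighth notes: minim = 4; quaver tied to crotchet (quaver + crotchet) = 3; minim = 4; a full eighth-note triplet (3 notes) (three triplet eighths span one quarter) = 2; quaver = 1; minim = 4; dotted minim = 6; minim tied to crotchet (minim + crotchet) = 6.
Total: 4 + 3 + 4 + 2 + 1 + 4 + 6 + 6 = 30.
30 ÷ 3 = 10 complete bars with 0 left over.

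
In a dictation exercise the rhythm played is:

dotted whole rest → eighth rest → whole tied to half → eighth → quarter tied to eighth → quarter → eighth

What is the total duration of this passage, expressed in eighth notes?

Express everything in eighth notes: dotted whole rest = 12; eighth rest = 1; whole tied to half (whole + half) = 12; eighth = 1; quarter tied to eighth (quarter + eighth) = 3; quarter = 2; eighth = 1.
Total: 12 + 1 + 12 + 1 + 3 + 2 + 1 = 32 eighth notes.

32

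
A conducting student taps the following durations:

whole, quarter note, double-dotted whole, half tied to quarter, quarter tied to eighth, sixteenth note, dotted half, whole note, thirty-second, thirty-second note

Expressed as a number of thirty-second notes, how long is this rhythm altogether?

Convert each value to thirty-second notes: whole = 32; quarter note = 8; double-dotted whole = 56; half tied to quarter (half + quarter) = 24; quarter tied to eighth (quarter + eighth) = 12; sixteenth note = 2; dotted half = 24; whole note = 32; thirty-second = 1; thirty-second note = 1.
Altogether 32 + 8 + 56 + 24 + 12 + 2 + 24 + 32 + 1 + 1 = 192 thirty-second notes.

192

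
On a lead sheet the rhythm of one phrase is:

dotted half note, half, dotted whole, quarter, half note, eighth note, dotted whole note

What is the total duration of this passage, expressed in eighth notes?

41

Convert each value to eighth notes: dotted half note = 6; half = 4; dotted whole = 12; quarter = 2; half note = 4; eighth note = 1; dotted whole note = 12.
Sum: 6 + 4 + 12 + 2 + 4 + 1 + 12 = 41 eighth notes.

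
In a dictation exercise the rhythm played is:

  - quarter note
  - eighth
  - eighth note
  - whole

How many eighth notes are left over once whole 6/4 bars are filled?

One bar of 6/4 = 12 eighth notes.
Express everything in eighth notes: quarter note = 2; eighth = 1; eighth note = 1; whole = 8.
Sum: 2 + 1 + 1 + 8 = 12.
12 ÷ 12 = 1 complete bar with 0 eighth notes remaining.

0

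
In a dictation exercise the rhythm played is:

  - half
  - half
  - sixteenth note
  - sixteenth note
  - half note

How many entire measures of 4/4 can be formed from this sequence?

One bar of 4/4 = 16 sixteenth notes.
Working in sixteenth notes: half = 8; half = 8; sixteenth note = 1; sixteenth note = 1; half note = 8.
Altogether 8 + 8 + 1 + 1 + 8 = 26.
26 ÷ 16 = 1 complete bar with 10 left over.

1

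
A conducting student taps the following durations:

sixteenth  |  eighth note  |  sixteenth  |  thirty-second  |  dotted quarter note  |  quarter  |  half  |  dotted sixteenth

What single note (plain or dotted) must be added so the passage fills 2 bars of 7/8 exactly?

quarter note

2 bars of 7/8 = 56 thirty-second notes.
Working in thirty-second notes: sixteenth = 2; eighth note = 4; sixteenth = 2; thirty-second = 1; dotted quarter note = 12; quarter = 8; half = 16; dotted sixteenth = 3.
Sum: 2 + 4 + 2 + 1 + 12 + 8 + 16 + 3 = 48.
Remaining: 56 − 48 = 8 thirty-second notes, which is a quarter note.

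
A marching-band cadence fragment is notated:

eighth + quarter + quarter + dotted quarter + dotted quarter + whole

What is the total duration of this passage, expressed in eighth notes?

Convert each value to eighth notes: eighth = 1; quarter = 2; quarter = 2; dotted quarter = 3; dotted quarter = 3; whole = 8.
Sum: 1 + 2 + 2 + 3 + 3 + 8 = 19 eighth notes.

19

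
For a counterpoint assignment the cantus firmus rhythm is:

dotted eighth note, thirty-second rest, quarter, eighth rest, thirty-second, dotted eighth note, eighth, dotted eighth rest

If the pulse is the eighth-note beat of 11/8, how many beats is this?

9

One eighth-note beat = 4 thirty-second notes.
Working in thirty-second notes: dotted eighth note = 6; thirty-second rest = 1; quarter = 8; eighth rest = 4; thirty-second = 1; dotted eighth note = 6; eighth = 4; dotted eighth rest = 6.
Sum: 6 + 1 + 8 + 4 + 1 + 6 + 4 + 6 = 36.
36 ÷ 4 = 9 beats.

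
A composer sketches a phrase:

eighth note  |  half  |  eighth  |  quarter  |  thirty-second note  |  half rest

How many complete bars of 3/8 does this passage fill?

One bar of 3/8 = 12 thirty-second notes.
In thirty-second notes: eighth note = 4; half = 16; eighth = 4; quarter = 8; thirty-second note = 1; half rest = 16.
Total: 4 + 16 + 4 + 8 + 1 + 16 = 49.
49 ÷ 12 = 4 complete bars with 1 left over.

4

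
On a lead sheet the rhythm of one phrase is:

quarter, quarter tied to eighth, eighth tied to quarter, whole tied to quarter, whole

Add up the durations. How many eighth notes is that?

26

Each duration in eighth notes: quarter = 2; quarter tied to eighth (quarter + eighth) = 3; eighth tied to quarter (eighth + quarter) = 3; whole tied to quarter (whole + quarter) = 10; whole = 8.
Sum: 2 + 3 + 3 + 10 + 8 = 26 eighth notes.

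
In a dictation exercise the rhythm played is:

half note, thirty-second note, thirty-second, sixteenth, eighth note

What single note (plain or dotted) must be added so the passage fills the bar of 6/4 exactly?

dotted half note

The bar of 6/4 = 48 thirty-second notes.
Convert each value to thirty-second notes: half note = 16; thirty-second note = 1; thirty-second = 1; sixteenth = 2; eighth note = 4.
Sum: 16 + 1 + 1 + 2 + 4 = 24.
Remaining: 48 − 24 = 24 thirty-second notes, which is a dotted half note.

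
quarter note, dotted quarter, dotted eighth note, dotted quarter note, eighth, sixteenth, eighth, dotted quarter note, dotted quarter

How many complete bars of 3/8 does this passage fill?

6

One bar of 3/8 = 6 sixteenth notes.
Convert each value to sixteenth notes: quarter note = 4; dotted quarter = 6; dotted eighth note = 3; dotted quarter note = 6; eighth = 2; sixteenth = 1; eighth = 2; dotted quarter note = 6; dotted quarter = 6.
Altogether 4 + 6 + 3 + 6 + 2 + 1 + 2 + 6 + 6 = 36.
36 ÷ 6 = 6 complete bars with 0 left over.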